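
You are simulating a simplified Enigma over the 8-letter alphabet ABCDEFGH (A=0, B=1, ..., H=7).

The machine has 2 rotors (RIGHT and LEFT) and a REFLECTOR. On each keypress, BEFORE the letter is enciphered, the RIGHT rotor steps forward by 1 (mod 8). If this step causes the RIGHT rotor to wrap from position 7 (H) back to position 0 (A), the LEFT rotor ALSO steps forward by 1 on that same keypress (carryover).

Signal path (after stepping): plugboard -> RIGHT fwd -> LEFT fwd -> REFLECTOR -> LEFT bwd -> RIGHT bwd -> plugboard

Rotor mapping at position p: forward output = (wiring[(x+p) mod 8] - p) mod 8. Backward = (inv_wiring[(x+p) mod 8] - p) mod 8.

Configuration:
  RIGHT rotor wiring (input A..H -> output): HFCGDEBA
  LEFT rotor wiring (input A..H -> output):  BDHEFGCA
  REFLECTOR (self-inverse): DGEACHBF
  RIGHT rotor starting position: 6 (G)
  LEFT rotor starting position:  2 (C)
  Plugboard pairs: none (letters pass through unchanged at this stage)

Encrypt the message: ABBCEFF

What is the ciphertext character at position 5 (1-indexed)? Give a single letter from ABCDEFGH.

Char 1 ('A'): step: R->7, L=2; A->plug->A->R->B->L->C->refl->E->L'->D->R'->D->plug->D
Char 2 ('B'): step: R->0, L->3 (L advanced); B->plug->B->R->F->L->G->refl->B->L'->A->R'->H->plug->H
Char 3 ('B'): step: R->1, L=3; B->plug->B->R->B->L->C->refl->E->L'->H->R'->G->plug->G
Char 4 ('C'): step: R->2, L=3; C->plug->C->R->B->L->C->refl->E->L'->H->R'->E->plug->E
Char 5 ('E'): step: R->3, L=3; E->plug->E->R->F->L->G->refl->B->L'->A->R'->B->plug->B

B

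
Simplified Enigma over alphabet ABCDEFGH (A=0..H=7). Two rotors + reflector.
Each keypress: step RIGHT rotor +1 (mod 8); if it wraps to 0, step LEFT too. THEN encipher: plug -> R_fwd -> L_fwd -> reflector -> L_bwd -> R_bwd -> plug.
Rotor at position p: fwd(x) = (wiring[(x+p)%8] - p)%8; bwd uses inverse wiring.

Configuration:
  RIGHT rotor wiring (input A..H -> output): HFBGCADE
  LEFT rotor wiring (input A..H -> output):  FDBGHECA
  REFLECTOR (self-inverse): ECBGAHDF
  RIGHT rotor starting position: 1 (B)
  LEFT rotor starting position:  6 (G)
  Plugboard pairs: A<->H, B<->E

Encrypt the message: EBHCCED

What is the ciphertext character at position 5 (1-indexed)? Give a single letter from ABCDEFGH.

Char 1 ('E'): step: R->2, L=6; E->plug->B->R->E->L->D->refl->G->L'->H->R'->A->plug->H
Char 2 ('B'): step: R->3, L=6; B->plug->E->R->B->L->C->refl->B->L'->G->R'->H->plug->A
Char 3 ('H'): step: R->4, L=6; H->plug->A->R->G->L->B->refl->C->L'->B->R'->F->plug->F
Char 4 ('C'): step: R->5, L=6; C->plug->C->R->H->L->G->refl->D->L'->E->R'->F->plug->F
Char 5 ('C'): step: R->6, L=6; C->plug->C->R->B->L->C->refl->B->L'->G->R'->B->plug->E

E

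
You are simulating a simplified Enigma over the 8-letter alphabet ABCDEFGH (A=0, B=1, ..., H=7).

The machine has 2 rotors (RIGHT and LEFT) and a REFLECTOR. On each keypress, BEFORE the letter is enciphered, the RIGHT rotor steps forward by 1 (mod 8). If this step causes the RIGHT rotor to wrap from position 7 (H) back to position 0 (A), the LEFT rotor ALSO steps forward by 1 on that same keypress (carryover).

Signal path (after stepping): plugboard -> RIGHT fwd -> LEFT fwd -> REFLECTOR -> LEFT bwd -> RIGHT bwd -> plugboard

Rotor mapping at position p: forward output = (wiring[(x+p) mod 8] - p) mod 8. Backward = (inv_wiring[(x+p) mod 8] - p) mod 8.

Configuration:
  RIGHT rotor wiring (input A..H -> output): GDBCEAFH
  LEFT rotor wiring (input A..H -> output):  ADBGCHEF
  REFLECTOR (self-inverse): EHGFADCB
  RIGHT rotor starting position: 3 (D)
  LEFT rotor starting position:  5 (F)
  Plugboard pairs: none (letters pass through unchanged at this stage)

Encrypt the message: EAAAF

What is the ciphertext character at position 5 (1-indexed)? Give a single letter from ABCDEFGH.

Char 1 ('E'): step: R->4, L=5; E->plug->E->R->C->L->A->refl->E->L'->F->R'->G->plug->G
Char 2 ('A'): step: R->5, L=5; A->plug->A->R->D->L->D->refl->F->L'->H->R'->H->plug->H
Char 3 ('A'): step: R->6, L=5; A->plug->A->R->H->L->F->refl->D->L'->D->R'->E->plug->E
Char 4 ('A'): step: R->7, L=5; A->plug->A->R->A->L->C->refl->G->L'->E->R'->C->plug->C
Char 5 ('F'): step: R->0, L->6 (L advanced); F->plug->F->R->A->L->G->refl->C->L'->C->R'->D->plug->D

D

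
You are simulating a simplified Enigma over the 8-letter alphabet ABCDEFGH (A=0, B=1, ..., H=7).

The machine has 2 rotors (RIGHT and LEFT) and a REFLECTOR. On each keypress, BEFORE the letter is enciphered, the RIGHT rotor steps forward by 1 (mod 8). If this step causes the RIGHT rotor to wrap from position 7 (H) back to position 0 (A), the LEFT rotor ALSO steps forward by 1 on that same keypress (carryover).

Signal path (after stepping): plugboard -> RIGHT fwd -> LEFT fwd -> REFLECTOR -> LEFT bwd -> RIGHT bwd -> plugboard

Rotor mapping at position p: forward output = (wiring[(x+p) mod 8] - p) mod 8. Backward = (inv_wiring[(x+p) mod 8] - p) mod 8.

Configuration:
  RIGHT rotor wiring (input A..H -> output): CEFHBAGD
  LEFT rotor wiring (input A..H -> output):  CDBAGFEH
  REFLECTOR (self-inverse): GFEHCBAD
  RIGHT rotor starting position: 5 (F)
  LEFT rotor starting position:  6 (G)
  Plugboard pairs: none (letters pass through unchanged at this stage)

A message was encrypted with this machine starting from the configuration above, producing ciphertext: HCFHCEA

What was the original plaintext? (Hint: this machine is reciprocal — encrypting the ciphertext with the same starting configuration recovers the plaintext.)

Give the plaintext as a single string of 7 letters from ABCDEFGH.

Answer: BFGFEBG

Derivation:
Char 1 ('H'): step: R->6, L=6; H->plug->H->R->C->L->E->refl->C->L'->F->R'->B->plug->B
Char 2 ('C'): step: R->7, L=6; C->plug->C->R->F->L->C->refl->E->L'->C->R'->F->plug->F
Char 3 ('F'): step: R->0, L->7 (L advanced); F->plug->F->R->A->L->A->refl->G->L'->G->R'->G->plug->G
Char 4 ('H'): step: R->1, L=7; H->plug->H->R->B->L->D->refl->H->L'->F->R'->F->plug->F
Char 5 ('C'): step: R->2, L=7; C->plug->C->R->H->L->F->refl->B->L'->E->R'->E->plug->E
Char 6 ('E'): step: R->3, L=7; E->plug->E->R->A->L->A->refl->G->L'->G->R'->B->plug->B
Char 7 ('A'): step: R->4, L=7; A->plug->A->R->F->L->H->refl->D->L'->B->R'->G->plug->G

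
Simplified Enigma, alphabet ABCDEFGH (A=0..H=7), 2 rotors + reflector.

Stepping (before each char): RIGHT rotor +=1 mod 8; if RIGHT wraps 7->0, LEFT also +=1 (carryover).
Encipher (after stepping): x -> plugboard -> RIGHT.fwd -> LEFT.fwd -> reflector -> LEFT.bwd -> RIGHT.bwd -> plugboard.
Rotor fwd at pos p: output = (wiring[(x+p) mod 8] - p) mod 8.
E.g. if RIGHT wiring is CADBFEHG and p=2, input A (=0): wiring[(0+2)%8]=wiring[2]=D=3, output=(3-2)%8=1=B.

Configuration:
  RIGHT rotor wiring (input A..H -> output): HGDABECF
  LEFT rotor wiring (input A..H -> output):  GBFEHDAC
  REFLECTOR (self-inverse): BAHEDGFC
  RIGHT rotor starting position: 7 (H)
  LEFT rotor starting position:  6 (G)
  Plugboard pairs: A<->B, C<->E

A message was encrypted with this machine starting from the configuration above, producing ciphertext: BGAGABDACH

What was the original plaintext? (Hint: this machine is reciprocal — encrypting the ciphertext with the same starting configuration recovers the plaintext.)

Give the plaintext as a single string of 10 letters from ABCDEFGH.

Answer: HCCFEAHBAF

Derivation:
Char 1 ('B'): step: R->0, L->7 (L advanced); B->plug->A->R->H->L->B->refl->A->L'->F->R'->H->plug->H
Char 2 ('G'): step: R->1, L=7; G->plug->G->R->E->L->F->refl->G->L'->D->R'->E->plug->C
Char 3 ('A'): step: R->2, L=7; A->plug->B->R->G->L->E->refl->D->L'->A->R'->E->plug->C
Char 4 ('G'): step: R->3, L=7; G->plug->G->R->D->L->G->refl->F->L'->E->R'->F->plug->F
Char 5 ('A'): step: R->4, L=7; A->plug->B->R->A->L->D->refl->E->L'->G->R'->C->plug->E
Char 6 ('B'): step: R->5, L=7; B->plug->A->R->H->L->B->refl->A->L'->F->R'->B->plug->A
Char 7 ('D'): step: R->6, L=7; D->plug->D->R->A->L->D->refl->E->L'->G->R'->H->plug->H
Char 8 ('A'): step: R->7, L=7; A->plug->B->R->A->L->D->refl->E->L'->G->R'->A->plug->B
Char 9 ('C'): step: R->0, L->0 (L advanced); C->plug->E->R->B->L->B->refl->A->L'->G->R'->B->plug->A
Char 10 ('H'): step: R->1, L=0; H->plug->H->R->G->L->A->refl->B->L'->B->R'->F->plug->F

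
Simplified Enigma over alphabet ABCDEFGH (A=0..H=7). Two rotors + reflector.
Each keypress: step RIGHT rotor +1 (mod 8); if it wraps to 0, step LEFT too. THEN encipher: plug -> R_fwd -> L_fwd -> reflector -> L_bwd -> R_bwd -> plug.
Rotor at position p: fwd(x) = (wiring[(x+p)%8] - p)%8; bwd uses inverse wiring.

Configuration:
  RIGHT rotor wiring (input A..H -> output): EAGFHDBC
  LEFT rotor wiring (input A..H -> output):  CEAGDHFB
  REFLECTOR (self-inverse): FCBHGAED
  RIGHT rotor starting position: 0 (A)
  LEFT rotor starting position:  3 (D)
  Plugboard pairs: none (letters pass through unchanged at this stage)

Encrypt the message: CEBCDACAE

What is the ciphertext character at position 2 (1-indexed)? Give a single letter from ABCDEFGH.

Char 1 ('C'): step: R->1, L=3; C->plug->C->R->E->L->G->refl->E->L'->C->R'->E->plug->E
Char 2 ('E'): step: R->2, L=3; E->plug->E->R->H->L->F->refl->A->L'->B->R'->D->plug->D

D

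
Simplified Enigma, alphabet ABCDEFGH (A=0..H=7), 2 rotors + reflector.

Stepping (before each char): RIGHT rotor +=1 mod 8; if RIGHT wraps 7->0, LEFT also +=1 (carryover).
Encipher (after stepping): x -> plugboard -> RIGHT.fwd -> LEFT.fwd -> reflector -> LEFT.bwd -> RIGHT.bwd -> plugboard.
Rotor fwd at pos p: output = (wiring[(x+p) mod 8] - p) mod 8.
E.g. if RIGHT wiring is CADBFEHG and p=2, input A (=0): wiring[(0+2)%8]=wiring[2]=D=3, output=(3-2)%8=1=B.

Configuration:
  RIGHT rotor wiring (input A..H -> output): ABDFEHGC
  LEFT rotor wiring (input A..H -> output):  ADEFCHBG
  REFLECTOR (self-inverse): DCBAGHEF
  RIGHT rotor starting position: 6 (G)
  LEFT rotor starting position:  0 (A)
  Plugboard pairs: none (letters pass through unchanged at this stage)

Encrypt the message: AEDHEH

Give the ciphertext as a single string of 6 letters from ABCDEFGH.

Char 1 ('A'): step: R->7, L=0; A->plug->A->R->D->L->F->refl->H->L'->F->R'->F->plug->F
Char 2 ('E'): step: R->0, L->1 (L advanced); E->plug->E->R->E->L->G->refl->E->L'->C->R'->H->plug->H
Char 3 ('D'): step: R->1, L=1; D->plug->D->R->D->L->B->refl->C->L'->A->R'->A->plug->A
Char 4 ('H'): step: R->2, L=1; H->plug->H->R->H->L->H->refl->F->L'->G->R'->G->plug->G
Char 5 ('E'): step: R->3, L=1; E->plug->E->R->H->L->H->refl->F->L'->G->R'->G->plug->G
Char 6 ('H'): step: R->4, L=1; H->plug->H->R->B->L->D->refl->A->L'->F->R'->F->plug->F

Answer: FHAGGF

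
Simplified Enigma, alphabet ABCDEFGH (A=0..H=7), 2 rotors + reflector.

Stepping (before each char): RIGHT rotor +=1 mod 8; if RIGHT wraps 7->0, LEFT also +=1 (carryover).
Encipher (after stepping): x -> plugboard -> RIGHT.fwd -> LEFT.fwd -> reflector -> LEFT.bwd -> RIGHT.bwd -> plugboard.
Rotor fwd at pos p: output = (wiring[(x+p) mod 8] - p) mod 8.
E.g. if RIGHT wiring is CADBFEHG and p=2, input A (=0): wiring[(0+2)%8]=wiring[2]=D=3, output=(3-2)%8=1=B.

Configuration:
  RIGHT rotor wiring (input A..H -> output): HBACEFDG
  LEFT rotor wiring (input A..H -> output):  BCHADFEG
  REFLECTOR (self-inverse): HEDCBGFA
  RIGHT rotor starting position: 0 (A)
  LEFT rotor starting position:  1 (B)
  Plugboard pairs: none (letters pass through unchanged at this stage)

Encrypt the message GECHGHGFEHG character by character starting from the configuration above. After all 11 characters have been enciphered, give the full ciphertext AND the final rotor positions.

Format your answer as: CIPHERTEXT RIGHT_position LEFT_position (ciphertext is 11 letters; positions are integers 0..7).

Answer: DAABFEDDDAA 3 2

Derivation:
Char 1 ('G'): step: R->1, L=1; G->plug->G->R->F->L->D->refl->C->L'->D->R'->D->plug->D
Char 2 ('E'): step: R->2, L=1; E->plug->E->R->B->L->G->refl->F->L'->G->R'->A->plug->A
Char 3 ('C'): step: R->3, L=1; C->plug->C->R->C->L->H->refl->A->L'->H->R'->A->plug->A
Char 4 ('H'): step: R->4, L=1; H->plug->H->R->G->L->F->refl->G->L'->B->R'->B->plug->B
Char 5 ('G'): step: R->5, L=1; G->plug->G->R->F->L->D->refl->C->L'->D->R'->F->plug->F
Char 6 ('H'): step: R->6, L=1; H->plug->H->R->H->L->A->refl->H->L'->C->R'->E->plug->E
Char 7 ('G'): step: R->7, L=1; G->plug->G->R->G->L->F->refl->G->L'->B->R'->D->plug->D
Char 8 ('F'): step: R->0, L->2 (L advanced); F->plug->F->R->F->L->E->refl->B->L'->C->R'->D->plug->D
Char 9 ('E'): step: R->1, L=2; E->plug->E->R->E->L->C->refl->D->L'->D->R'->D->plug->D
Char 10 ('H'): step: R->2, L=2; H->plug->H->R->H->L->A->refl->H->L'->G->R'->A->plug->A
Char 11 ('G'): step: R->3, L=2; G->plug->G->R->G->L->H->refl->A->L'->H->R'->A->plug->A
Final: ciphertext=DAABFEDDDAA, RIGHT=3, LEFT=2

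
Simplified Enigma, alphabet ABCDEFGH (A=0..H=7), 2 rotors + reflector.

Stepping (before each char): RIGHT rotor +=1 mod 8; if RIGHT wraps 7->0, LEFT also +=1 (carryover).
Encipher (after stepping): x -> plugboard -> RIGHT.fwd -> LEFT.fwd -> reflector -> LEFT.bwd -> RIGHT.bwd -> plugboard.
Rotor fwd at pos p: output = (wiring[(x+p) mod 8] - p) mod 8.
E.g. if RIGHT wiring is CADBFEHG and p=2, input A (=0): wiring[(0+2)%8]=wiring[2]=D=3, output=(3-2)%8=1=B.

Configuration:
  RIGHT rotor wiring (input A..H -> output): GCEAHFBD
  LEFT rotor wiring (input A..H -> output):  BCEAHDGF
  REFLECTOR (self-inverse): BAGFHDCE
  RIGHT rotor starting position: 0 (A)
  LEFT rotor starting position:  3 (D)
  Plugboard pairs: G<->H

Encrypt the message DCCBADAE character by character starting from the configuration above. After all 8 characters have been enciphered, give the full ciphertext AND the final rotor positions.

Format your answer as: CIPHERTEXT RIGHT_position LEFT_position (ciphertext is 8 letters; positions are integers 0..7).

Char 1 ('D'): step: R->1, L=3; D->plug->D->R->G->L->H->refl->E->L'->B->R'->A->plug->A
Char 2 ('C'): step: R->2, L=3; C->plug->C->R->F->L->G->refl->C->L'->E->R'->G->plug->H
Char 3 ('C'): step: R->3, L=3; C->plug->C->R->C->L->A->refl->B->L'->H->R'->G->plug->H
Char 4 ('B'): step: R->4, L=3; B->plug->B->R->B->L->E->refl->H->L'->G->R'->F->plug->F
Char 5 ('A'): step: R->5, L=3; A->plug->A->R->A->L->F->refl->D->L'->D->R'->G->plug->H
Char 6 ('D'): step: R->6, L=3; D->plug->D->R->E->L->C->refl->G->L'->F->R'->B->plug->B
Char 7 ('A'): step: R->7, L=3; A->plug->A->R->E->L->C->refl->G->L'->F->R'->D->plug->D
Char 8 ('E'): step: R->0, L->4 (L advanced); E->plug->E->R->H->L->E->refl->H->L'->B->R'->G->plug->H
Final: ciphertext=AHHFHBDH, RIGHT=0, LEFT=4

Answer: AHHFHBDH 0 4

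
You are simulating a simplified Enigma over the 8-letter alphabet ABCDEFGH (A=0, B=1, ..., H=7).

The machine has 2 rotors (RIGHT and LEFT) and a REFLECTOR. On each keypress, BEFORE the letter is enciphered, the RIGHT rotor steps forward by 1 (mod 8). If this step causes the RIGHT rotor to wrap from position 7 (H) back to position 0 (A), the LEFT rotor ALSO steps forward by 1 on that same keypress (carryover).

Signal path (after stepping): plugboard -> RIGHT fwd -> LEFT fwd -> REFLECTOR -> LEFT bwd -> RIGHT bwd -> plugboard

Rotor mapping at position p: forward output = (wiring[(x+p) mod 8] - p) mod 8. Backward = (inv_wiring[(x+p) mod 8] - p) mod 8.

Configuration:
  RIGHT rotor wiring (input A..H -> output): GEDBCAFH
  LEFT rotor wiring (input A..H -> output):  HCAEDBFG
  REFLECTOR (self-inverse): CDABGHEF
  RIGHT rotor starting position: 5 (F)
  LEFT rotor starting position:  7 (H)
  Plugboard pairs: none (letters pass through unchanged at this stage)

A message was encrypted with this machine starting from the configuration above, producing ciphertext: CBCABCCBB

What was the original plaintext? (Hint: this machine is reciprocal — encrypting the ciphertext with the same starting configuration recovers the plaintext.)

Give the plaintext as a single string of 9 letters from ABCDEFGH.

Char 1 ('C'): step: R->6, L=7; C->plug->C->R->A->L->H->refl->F->L'->E->R'->G->plug->G
Char 2 ('B'): step: R->7, L=7; B->plug->B->R->H->L->G->refl->E->L'->F->R'->C->plug->C
Char 3 ('C'): step: R->0, L->0 (L advanced); C->plug->C->R->D->L->E->refl->G->L'->H->R'->H->plug->H
Char 4 ('A'): step: R->1, L=0; A->plug->A->R->D->L->E->refl->G->L'->H->R'->E->plug->E
Char 5 ('B'): step: R->2, L=0; B->plug->B->R->H->L->G->refl->E->L'->D->R'->E->plug->E
Char 6 ('C'): step: R->3, L=0; C->plug->C->R->F->L->B->refl->D->L'->E->R'->E->plug->E
Char 7 ('C'): step: R->4, L=0; C->plug->C->R->B->L->C->refl->A->L'->C->R'->E->plug->E
Char 8 ('B'): step: R->5, L=0; B->plug->B->R->A->L->H->refl->F->L'->G->R'->F->plug->F
Char 9 ('B'): step: R->6, L=0; B->plug->B->R->B->L->C->refl->A->L'->C->R'->H->plug->H

Answer: GCHEEEEFH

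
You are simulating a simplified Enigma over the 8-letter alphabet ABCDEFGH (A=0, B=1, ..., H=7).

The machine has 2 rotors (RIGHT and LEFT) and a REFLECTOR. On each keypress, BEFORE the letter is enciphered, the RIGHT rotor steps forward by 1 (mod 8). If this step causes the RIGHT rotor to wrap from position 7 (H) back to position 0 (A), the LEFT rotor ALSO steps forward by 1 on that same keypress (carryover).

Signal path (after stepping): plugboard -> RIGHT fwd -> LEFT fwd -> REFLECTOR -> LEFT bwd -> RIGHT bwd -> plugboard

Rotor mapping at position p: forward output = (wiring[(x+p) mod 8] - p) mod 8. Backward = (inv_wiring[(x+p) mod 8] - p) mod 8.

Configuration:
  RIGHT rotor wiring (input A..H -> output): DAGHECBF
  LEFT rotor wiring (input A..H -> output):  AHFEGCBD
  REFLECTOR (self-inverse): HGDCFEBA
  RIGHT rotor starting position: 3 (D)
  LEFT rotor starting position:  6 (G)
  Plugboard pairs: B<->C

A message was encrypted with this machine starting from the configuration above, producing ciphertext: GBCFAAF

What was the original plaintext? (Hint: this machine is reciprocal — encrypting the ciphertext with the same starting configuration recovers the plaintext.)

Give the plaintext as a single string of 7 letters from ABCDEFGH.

Answer: AGFGGBG

Derivation:
Char 1 ('G'): step: R->4, L=6; G->plug->G->R->C->L->C->refl->D->L'->A->R'->A->plug->A
Char 2 ('B'): step: R->5, L=6; B->plug->C->R->A->L->D->refl->C->L'->C->R'->G->plug->G
Char 3 ('C'): step: R->6, L=6; C->plug->B->R->H->L->E->refl->F->L'->B->R'->F->plug->F
Char 4 ('F'): step: R->7, L=6; F->plug->F->R->F->L->G->refl->B->L'->D->R'->G->plug->G
Char 5 ('A'): step: R->0, L->7 (L advanced); A->plug->A->R->D->L->G->refl->B->L'->B->R'->G->plug->G
Char 6 ('A'): step: R->1, L=7; A->plug->A->R->H->L->C->refl->D->L'->G->R'->C->plug->B
Char 7 ('F'): step: R->2, L=7; F->plug->F->R->D->L->G->refl->B->L'->B->R'->G->plug->G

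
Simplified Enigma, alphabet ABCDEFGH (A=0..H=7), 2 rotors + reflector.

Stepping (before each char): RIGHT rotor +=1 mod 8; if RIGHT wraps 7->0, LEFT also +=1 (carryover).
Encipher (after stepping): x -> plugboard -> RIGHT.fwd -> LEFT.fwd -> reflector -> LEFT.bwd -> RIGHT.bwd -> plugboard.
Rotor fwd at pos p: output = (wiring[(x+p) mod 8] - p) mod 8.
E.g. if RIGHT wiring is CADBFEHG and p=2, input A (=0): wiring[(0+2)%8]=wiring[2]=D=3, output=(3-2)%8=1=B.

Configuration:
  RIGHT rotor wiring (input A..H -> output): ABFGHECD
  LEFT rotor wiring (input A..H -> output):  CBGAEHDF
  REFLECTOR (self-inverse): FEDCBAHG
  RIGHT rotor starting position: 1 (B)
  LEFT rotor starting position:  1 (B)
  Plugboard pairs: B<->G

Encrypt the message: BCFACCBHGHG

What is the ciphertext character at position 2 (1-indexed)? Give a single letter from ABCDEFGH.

Char 1 ('B'): step: R->2, L=1; B->plug->G->R->G->L->E->refl->B->L'->H->R'->H->plug->H
Char 2 ('C'): step: R->3, L=1; C->plug->C->R->B->L->F->refl->A->L'->A->R'->E->plug->E

E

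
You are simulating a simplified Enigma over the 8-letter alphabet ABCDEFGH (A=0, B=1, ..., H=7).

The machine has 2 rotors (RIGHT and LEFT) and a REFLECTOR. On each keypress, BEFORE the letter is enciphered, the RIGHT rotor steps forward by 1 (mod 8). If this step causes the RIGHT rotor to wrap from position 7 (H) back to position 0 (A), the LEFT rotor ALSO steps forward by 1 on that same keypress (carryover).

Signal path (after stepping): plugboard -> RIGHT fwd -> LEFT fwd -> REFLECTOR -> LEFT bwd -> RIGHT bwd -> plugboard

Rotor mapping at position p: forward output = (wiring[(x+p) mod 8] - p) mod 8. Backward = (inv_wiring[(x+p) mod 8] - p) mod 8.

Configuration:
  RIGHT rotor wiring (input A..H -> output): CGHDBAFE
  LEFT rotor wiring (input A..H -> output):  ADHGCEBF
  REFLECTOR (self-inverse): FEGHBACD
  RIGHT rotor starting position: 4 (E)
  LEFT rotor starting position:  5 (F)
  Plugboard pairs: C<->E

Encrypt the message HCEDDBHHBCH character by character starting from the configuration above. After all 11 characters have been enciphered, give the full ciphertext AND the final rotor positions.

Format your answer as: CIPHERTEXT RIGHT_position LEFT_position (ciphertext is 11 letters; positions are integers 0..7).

Answer: DBFGHGBFCDC 7 6

Derivation:
Char 1 ('H'): step: R->5, L=5; H->plug->H->R->E->L->G->refl->C->L'->F->R'->D->plug->D
Char 2 ('C'): step: R->6, L=5; C->plug->E->R->B->L->E->refl->B->L'->G->R'->B->plug->B
Char 3 ('E'): step: R->7, L=5; E->plug->C->R->H->L->F->refl->A->L'->C->R'->F->plug->F
Char 4 ('D'): step: R->0, L->6 (L advanced); D->plug->D->R->D->L->F->refl->A->L'->F->R'->G->plug->G
Char 5 ('D'): step: R->1, L=6; D->plug->D->R->A->L->D->refl->H->L'->B->R'->H->plug->H
Char 6 ('B'): step: R->2, L=6; B->plug->B->R->B->L->H->refl->D->L'->A->R'->G->plug->G
Char 7 ('H'): step: R->3, L=6; H->plug->H->R->E->L->B->refl->E->L'->G->R'->B->plug->B
Char 8 ('H'): step: R->4, L=6; H->plug->H->R->H->L->G->refl->C->L'->C->R'->F->plug->F
Char 9 ('B'): step: R->5, L=6; B->plug->B->R->A->L->D->refl->H->L'->B->R'->E->plug->C
Char 10 ('C'): step: R->6, L=6; C->plug->E->R->B->L->H->refl->D->L'->A->R'->D->plug->D
Char 11 ('H'): step: R->7, L=6; H->plug->H->R->G->L->E->refl->B->L'->E->R'->E->plug->C
Final: ciphertext=DBFGHGBFCDC, RIGHT=7, LEFT=6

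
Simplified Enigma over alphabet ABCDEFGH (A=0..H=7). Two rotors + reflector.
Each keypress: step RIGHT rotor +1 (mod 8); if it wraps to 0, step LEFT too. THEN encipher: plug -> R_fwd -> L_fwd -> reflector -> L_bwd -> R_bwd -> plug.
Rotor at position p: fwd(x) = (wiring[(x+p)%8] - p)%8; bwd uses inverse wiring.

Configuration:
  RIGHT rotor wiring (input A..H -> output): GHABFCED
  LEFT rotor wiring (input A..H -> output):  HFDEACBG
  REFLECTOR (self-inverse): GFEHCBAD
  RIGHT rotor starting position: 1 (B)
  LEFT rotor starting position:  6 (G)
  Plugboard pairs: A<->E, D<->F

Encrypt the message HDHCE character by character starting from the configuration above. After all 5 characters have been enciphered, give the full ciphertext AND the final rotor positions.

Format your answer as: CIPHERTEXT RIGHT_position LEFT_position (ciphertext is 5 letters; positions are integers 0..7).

Char 1 ('H'): step: R->2, L=6; H->plug->H->R->F->L->G->refl->A->L'->B->R'->F->plug->D
Char 2 ('D'): step: R->3, L=6; D->plug->F->R->D->L->H->refl->D->L'->A->R'->E->plug->A
Char 3 ('H'): step: R->4, L=6; H->plug->H->R->F->L->G->refl->A->L'->B->R'->A->plug->E
Char 4 ('C'): step: R->5, L=6; C->plug->C->R->G->L->C->refl->E->L'->H->R'->B->plug->B
Char 5 ('E'): step: R->6, L=6; E->plug->A->R->G->L->C->refl->E->L'->H->R'->G->plug->G
Final: ciphertext=DAEBG, RIGHT=6, LEFT=6

Answer: DAEBG 6 6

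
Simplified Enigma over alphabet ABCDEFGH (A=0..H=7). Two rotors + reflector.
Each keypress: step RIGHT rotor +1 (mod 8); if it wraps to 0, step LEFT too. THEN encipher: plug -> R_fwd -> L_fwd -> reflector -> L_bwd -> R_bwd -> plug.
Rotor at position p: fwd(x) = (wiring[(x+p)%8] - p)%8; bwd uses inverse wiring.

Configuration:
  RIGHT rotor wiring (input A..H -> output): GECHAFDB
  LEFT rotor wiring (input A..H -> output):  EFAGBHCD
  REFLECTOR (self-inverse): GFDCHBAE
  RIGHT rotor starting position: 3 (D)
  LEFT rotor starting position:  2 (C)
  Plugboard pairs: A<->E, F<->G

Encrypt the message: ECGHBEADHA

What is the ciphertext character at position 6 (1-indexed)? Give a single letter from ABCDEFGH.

Char 1 ('E'): step: R->4, L=2; E->plug->A->R->E->L->A->refl->G->L'->A->R'->F->plug->G
Char 2 ('C'): step: R->5, L=2; C->plug->C->R->E->L->A->refl->G->L'->A->R'->A->plug->E
Char 3 ('G'): step: R->6, L=2; G->plug->F->R->B->L->E->refl->H->L'->C->R'->G->plug->F
Char 4 ('H'): step: R->7, L=2; H->plug->H->R->E->L->A->refl->G->L'->A->R'->E->plug->A
Char 5 ('B'): step: R->0, L->3 (L advanced); B->plug->B->R->E->L->A->refl->G->L'->B->R'->H->plug->H
Char 6 ('E'): step: R->1, L=3; E->plug->A->R->D->L->H->refl->E->L'->C->R'->F->plug->G

G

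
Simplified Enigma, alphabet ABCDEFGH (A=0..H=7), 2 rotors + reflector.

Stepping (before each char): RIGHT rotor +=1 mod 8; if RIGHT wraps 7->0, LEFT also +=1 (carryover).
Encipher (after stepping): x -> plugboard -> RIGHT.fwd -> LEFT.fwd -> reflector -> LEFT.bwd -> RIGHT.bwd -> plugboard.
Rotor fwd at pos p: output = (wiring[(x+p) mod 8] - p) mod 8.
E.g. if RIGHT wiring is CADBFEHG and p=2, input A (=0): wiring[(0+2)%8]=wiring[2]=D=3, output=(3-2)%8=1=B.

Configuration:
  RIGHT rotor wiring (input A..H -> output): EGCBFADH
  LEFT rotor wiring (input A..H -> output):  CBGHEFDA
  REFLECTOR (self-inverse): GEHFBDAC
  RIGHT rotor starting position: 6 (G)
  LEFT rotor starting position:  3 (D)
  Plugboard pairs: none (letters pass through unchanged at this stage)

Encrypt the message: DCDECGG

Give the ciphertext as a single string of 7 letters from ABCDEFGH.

Char 1 ('D'): step: R->7, L=3; D->plug->D->R->D->L->A->refl->G->L'->G->R'->F->plug->F
Char 2 ('C'): step: R->0, L->4 (L advanced); C->plug->C->R->C->L->H->refl->C->L'->G->R'->B->plug->B
Char 3 ('D'): step: R->1, L=4; D->plug->D->R->E->L->G->refl->A->L'->A->R'->C->plug->C
Char 4 ('E'): step: R->2, L=4; E->plug->E->R->B->L->B->refl->E->L'->D->R'->C->plug->C
Char 5 ('C'): step: R->3, L=4; C->plug->C->R->F->L->F->refl->D->L'->H->R'->H->plug->H
Char 6 ('G'): step: R->4, L=4; G->plug->G->R->G->L->C->refl->H->L'->C->R'->F->plug->F
Char 7 ('G'): step: R->5, L=4; G->plug->G->R->E->L->G->refl->A->L'->A->R'->H->plug->H

Answer: FBCCHFH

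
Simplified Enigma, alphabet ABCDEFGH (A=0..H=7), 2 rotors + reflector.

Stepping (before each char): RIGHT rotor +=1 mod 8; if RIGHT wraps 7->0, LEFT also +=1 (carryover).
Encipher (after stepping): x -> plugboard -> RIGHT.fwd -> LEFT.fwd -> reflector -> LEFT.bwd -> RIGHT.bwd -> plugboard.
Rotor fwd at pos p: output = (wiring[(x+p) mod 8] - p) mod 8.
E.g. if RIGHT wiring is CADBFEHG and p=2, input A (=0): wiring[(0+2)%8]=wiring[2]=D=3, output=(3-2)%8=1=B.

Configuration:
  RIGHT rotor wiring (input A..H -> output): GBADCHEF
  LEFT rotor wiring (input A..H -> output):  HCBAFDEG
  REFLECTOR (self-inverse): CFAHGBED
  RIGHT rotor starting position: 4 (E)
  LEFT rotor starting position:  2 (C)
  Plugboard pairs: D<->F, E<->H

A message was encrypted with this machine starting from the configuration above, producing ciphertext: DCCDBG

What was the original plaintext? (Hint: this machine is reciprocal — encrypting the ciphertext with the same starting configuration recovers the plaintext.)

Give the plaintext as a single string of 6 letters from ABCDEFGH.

Char 1 ('D'): step: R->5, L=2; D->plug->F->R->D->L->B->refl->F->L'->G->R'->G->plug->G
Char 2 ('C'): step: R->6, L=2; C->plug->C->R->A->L->H->refl->D->L'->C->R'->E->plug->H
Char 3 ('C'): step: R->7, L=2; C->plug->C->R->C->L->D->refl->H->L'->A->R'->G->plug->G
Char 4 ('D'): step: R->0, L->3 (L advanced); D->plug->F->R->H->L->G->refl->E->L'->F->R'->H->plug->E
Char 5 ('B'): step: R->1, L=3; B->plug->B->R->H->L->G->refl->E->L'->F->R'->H->plug->E
Char 6 ('G'): step: R->2, L=3; G->plug->G->R->E->L->D->refl->H->L'->G->R'->A->plug->A

Answer: GHGEEA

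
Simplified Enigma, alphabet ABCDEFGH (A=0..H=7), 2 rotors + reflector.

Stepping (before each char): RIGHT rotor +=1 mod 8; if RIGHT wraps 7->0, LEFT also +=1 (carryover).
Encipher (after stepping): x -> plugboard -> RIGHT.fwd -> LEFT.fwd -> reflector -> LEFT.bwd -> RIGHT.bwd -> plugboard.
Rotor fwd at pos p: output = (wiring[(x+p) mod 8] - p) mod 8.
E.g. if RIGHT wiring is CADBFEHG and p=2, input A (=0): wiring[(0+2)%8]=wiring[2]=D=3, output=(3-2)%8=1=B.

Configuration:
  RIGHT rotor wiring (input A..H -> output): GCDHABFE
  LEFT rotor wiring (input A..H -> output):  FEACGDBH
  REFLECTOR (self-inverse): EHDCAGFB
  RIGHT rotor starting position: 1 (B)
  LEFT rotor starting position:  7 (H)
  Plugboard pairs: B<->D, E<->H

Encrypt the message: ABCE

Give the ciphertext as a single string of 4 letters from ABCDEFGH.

Answer: FHHH

Derivation:
Char 1 ('A'): step: R->2, L=7; A->plug->A->R->B->L->G->refl->F->L'->C->R'->F->plug->F
Char 2 ('B'): step: R->3, L=7; B->plug->D->R->C->L->F->refl->G->L'->B->R'->E->plug->H
Char 3 ('C'): step: R->4, L=7; C->plug->C->R->B->L->G->refl->F->L'->C->R'->E->plug->H
Char 4 ('E'): step: R->5, L=7; E->plug->H->R->D->L->B->refl->H->L'->F->R'->E->plug->H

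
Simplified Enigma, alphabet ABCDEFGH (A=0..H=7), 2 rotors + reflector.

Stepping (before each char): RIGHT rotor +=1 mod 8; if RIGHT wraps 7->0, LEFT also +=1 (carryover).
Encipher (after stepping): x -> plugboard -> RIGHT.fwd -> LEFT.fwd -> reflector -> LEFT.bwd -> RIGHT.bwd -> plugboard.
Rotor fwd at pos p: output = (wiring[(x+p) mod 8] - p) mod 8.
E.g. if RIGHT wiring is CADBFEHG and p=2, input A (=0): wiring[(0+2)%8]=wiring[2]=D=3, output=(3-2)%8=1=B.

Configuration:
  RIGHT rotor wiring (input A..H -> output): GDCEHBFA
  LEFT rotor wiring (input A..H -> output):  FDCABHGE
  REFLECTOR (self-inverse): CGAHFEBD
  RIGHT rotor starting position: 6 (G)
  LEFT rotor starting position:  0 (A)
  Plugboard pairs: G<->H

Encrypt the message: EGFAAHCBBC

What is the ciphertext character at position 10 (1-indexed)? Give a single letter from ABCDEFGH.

Char 1 ('E'): step: R->7, L=0; E->plug->E->R->F->L->H->refl->D->L'->B->R'->A->plug->A
Char 2 ('G'): step: R->0, L->1 (L advanced); G->plug->H->R->A->L->C->refl->A->L'->D->R'->B->plug->B
Char 3 ('F'): step: R->1, L=1; F->plug->F->R->E->L->G->refl->B->L'->B->R'->B->plug->B
Char 4 ('A'): step: R->2, L=1; A->plug->A->R->A->L->C->refl->A->L'->D->R'->E->plug->E
Char 5 ('A'): step: R->3, L=1; A->plug->A->R->B->L->B->refl->G->L'->E->R'->B->plug->B
Char 6 ('H'): step: R->4, L=1; H->plug->G->R->G->L->D->refl->H->L'->C->R'->E->plug->E
Char 7 ('C'): step: R->5, L=1; C->plug->C->R->D->L->A->refl->C->L'->A->R'->B->plug->B
Char 8 ('B'): step: R->6, L=1; B->plug->B->R->C->L->H->refl->D->L'->G->R'->F->plug->F
Char 9 ('B'): step: R->7, L=1; B->plug->B->R->H->L->E->refl->F->L'->F->R'->E->plug->E
Char 10 ('C'): step: R->0, L->2 (L advanced); C->plug->C->R->C->L->H->refl->D->L'->G->R'->A->plug->A

A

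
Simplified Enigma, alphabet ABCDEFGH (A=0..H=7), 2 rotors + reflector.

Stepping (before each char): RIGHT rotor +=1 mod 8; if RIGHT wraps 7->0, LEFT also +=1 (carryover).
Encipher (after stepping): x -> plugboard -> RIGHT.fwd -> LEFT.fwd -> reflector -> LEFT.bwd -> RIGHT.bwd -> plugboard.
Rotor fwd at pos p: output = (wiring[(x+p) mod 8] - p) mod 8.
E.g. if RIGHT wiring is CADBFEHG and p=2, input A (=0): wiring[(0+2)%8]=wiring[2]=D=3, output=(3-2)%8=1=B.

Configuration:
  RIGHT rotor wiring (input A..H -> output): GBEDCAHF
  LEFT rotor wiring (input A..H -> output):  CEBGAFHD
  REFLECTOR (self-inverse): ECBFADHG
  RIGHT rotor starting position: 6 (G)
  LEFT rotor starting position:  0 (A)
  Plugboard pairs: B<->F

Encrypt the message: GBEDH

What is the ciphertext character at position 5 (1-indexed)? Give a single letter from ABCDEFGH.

Char 1 ('G'): step: R->7, L=0; G->plug->G->R->B->L->E->refl->A->L'->E->R'->E->plug->E
Char 2 ('B'): step: R->0, L->1 (L advanced); B->plug->F->R->A->L->D->refl->F->L'->C->R'->E->plug->E
Char 3 ('E'): step: R->1, L=1; E->plug->E->R->H->L->B->refl->C->L'->G->R'->F->plug->B
Char 4 ('D'): step: R->2, L=1; D->plug->D->R->G->L->C->refl->B->L'->H->R'->H->plug->H
Char 5 ('H'): step: R->3, L=1; H->plug->H->R->B->L->A->refl->E->L'->E->R'->D->plug->D

D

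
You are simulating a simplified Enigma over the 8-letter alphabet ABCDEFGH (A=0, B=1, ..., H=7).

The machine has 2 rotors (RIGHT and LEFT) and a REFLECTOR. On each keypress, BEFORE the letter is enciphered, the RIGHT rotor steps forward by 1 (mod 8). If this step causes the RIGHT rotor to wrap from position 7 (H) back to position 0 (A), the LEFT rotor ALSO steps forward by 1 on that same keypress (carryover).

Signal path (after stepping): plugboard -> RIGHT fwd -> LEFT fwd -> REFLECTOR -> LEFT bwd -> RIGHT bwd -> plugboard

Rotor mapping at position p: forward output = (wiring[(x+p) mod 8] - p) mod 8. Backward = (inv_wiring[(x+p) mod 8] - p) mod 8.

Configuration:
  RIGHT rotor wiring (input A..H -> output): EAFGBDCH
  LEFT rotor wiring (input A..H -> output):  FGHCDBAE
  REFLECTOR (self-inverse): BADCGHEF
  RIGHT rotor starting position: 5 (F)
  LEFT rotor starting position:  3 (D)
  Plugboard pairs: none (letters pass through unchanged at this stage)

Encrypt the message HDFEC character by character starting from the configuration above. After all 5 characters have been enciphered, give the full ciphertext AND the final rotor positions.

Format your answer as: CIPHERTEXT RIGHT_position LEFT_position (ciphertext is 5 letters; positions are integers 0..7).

Answer: CBAAG 2 4

Derivation:
Char 1 ('H'): step: R->6, L=3; H->plug->H->R->F->L->C->refl->D->L'->G->R'->C->plug->C
Char 2 ('D'): step: R->7, L=3; D->plug->D->R->G->L->D->refl->C->L'->F->R'->B->plug->B
Char 3 ('F'): step: R->0, L->4 (L advanced); F->plug->F->R->D->L->A->refl->B->L'->E->R'->A->plug->A
Char 4 ('E'): step: R->1, L=4; E->plug->E->R->C->L->E->refl->G->L'->H->R'->A->plug->A
Char 5 ('C'): step: R->2, L=4; C->plug->C->R->H->L->G->refl->E->L'->C->R'->G->plug->G
Final: ciphertext=CBAAG, RIGHT=2, LEFT=4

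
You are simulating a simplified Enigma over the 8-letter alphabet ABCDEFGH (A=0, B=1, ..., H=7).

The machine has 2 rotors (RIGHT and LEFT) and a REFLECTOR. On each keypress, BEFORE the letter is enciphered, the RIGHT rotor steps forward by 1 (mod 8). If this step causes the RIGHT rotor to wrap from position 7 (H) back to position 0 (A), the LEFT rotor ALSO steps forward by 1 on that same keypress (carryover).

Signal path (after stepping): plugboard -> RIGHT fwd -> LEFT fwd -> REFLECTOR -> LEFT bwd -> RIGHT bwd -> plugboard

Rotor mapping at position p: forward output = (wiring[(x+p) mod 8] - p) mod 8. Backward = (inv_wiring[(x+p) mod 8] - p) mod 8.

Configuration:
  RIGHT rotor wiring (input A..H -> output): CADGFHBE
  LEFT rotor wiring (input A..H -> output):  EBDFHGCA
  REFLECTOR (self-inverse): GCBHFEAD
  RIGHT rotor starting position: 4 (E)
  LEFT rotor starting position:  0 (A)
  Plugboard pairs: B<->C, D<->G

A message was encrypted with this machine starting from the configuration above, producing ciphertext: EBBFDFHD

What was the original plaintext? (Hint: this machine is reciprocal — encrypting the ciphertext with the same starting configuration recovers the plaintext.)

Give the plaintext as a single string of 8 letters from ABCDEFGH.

Answer: HGFGFCAE

Derivation:
Char 1 ('E'): step: R->5, L=0; E->plug->E->R->D->L->F->refl->E->L'->A->R'->H->plug->H
Char 2 ('B'): step: R->6, L=0; B->plug->C->R->E->L->H->refl->D->L'->C->R'->D->plug->G
Char 3 ('B'): step: R->7, L=0; B->plug->C->R->B->L->B->refl->C->L'->G->R'->F->plug->F
Char 4 ('F'): step: R->0, L->1 (L advanced); F->plug->F->R->H->L->D->refl->H->L'->G->R'->D->plug->G
Char 5 ('D'): step: R->1, L=1; D->plug->G->R->D->L->G->refl->A->L'->A->R'->F->plug->F
Char 6 ('F'): step: R->2, L=1; F->plug->F->R->C->L->E->refl->F->L'->E->R'->B->plug->C
Char 7 ('H'): step: R->3, L=1; H->plug->H->R->A->L->A->refl->G->L'->D->R'->A->plug->A
Char 8 ('D'): step: R->4, L=1; D->plug->G->R->H->L->D->refl->H->L'->G->R'->E->plug->E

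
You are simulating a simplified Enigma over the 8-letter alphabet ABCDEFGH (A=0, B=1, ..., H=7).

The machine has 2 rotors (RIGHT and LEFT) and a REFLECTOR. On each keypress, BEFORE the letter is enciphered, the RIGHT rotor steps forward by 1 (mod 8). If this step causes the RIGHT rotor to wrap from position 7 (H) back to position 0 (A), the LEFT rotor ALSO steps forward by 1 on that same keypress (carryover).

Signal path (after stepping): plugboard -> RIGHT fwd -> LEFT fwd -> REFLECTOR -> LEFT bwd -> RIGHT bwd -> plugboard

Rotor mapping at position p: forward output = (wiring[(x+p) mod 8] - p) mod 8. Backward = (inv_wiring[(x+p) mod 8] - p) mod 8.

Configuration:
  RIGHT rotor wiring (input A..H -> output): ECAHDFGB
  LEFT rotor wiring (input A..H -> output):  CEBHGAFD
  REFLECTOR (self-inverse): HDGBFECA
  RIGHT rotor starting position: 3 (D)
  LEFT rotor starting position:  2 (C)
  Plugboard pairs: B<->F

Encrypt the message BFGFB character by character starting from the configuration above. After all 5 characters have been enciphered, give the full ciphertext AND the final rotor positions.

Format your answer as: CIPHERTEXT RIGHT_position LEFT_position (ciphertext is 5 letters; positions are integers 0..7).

Answer: EGDBA 0 3

Derivation:
Char 1 ('B'): step: R->4, L=2; B->plug->F->R->G->L->A->refl->H->L'->A->R'->E->plug->E
Char 2 ('F'): step: R->5, L=2; F->plug->B->R->B->L->F->refl->E->L'->C->R'->G->plug->G
Char 3 ('G'): step: R->6, L=2; G->plug->G->R->F->L->B->refl->D->L'->E->R'->D->plug->D
Char 4 ('F'): step: R->7, L=2; F->plug->B->R->F->L->B->refl->D->L'->E->R'->F->plug->B
Char 5 ('B'): step: R->0, L->3 (L advanced); B->plug->F->R->F->L->H->refl->A->L'->E->R'->A->plug->A
Final: ciphertext=EGDBA, RIGHT=0, LEFT=3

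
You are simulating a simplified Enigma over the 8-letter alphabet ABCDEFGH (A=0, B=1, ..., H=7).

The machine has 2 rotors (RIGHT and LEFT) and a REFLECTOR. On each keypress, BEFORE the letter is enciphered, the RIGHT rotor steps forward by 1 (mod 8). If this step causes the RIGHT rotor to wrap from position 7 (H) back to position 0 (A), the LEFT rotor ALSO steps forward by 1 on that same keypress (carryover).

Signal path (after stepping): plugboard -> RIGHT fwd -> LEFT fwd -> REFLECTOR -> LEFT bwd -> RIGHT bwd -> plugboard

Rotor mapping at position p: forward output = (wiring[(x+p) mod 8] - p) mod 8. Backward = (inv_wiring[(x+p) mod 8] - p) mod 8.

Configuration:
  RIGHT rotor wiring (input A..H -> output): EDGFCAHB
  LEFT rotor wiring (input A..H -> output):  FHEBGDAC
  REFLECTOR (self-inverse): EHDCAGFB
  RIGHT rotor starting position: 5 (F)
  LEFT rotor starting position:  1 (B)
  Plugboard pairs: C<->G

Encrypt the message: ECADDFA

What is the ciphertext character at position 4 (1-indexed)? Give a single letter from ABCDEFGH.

Char 1 ('E'): step: R->6, L=1; E->plug->E->R->A->L->G->refl->F->L'->D->R'->B->plug->B
Char 2 ('C'): step: R->7, L=1; C->plug->G->R->B->L->D->refl->C->L'->E->R'->C->plug->G
Char 3 ('A'): step: R->0, L->2 (L advanced); A->plug->A->R->E->L->G->refl->F->L'->H->R'->G->plug->C
Char 4 ('D'): step: R->1, L=2; D->plug->D->R->B->L->H->refl->B->L'->D->R'->H->plug->H

H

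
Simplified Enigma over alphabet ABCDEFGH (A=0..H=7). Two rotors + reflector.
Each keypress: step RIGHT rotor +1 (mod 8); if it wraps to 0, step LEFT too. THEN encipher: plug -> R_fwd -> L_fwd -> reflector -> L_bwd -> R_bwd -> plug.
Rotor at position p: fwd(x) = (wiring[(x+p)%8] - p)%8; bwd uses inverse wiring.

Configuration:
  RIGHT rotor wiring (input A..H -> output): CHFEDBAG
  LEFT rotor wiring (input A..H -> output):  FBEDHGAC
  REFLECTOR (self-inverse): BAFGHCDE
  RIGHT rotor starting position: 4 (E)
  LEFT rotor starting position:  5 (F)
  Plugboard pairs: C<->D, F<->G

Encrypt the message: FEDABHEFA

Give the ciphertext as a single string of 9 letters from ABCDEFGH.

Char 1 ('F'): step: R->5, L=5; F->plug->G->R->H->L->C->refl->F->L'->C->R'->E->plug->E
Char 2 ('E'): step: R->6, L=5; E->plug->E->R->H->L->C->refl->F->L'->C->R'->A->plug->A
Char 3 ('D'): step: R->7, L=5; D->plug->C->R->A->L->B->refl->A->L'->D->R'->B->plug->B
Char 4 ('A'): step: R->0, L->6 (L advanced); A->plug->A->R->C->L->H->refl->E->L'->B->R'->F->plug->G
Char 5 ('B'): step: R->1, L=6; B->plug->B->R->E->L->G->refl->D->L'->D->R'->C->plug->D
Char 6 ('H'): step: R->2, L=6; H->plug->H->R->F->L->F->refl->C->L'->A->R'->G->plug->F
Char 7 ('E'): step: R->3, L=6; E->plug->E->R->D->L->D->refl->G->L'->E->R'->G->plug->F
Char 8 ('F'): step: R->4, L=6; F->plug->G->R->B->L->E->refl->H->L'->C->R'->D->plug->C
Char 9 ('A'): step: R->5, L=6; A->plug->A->R->E->L->G->refl->D->L'->D->R'->B->plug->B

Answer: EABGDFFCB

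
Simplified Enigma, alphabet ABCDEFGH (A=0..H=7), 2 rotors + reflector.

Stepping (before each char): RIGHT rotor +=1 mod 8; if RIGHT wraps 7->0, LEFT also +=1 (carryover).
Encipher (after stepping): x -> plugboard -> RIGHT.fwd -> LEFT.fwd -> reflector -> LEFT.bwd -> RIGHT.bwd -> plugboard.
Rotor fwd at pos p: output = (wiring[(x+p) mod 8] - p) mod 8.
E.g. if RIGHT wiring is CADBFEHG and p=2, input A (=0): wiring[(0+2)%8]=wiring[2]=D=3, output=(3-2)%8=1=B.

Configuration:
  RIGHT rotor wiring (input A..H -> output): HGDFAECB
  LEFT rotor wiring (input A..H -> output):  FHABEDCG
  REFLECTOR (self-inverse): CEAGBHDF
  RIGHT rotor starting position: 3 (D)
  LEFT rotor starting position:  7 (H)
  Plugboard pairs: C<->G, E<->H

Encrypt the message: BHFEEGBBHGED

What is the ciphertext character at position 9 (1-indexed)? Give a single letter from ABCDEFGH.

Char 1 ('B'): step: R->4, L=7; B->plug->B->R->A->L->H->refl->F->L'->F->R'->D->plug->D
Char 2 ('H'): step: R->5, L=7; H->plug->E->R->B->L->G->refl->D->L'->H->R'->A->plug->A
Char 3 ('F'): step: R->6, L=7; F->plug->F->R->H->L->D->refl->G->L'->B->R'->C->plug->G
Char 4 ('E'): step: R->7, L=7; E->plug->H->R->D->L->B->refl->E->L'->G->R'->E->plug->H
Char 5 ('E'): step: R->0, L->0 (L advanced); E->plug->H->R->B->L->H->refl->F->L'->A->R'->E->plug->H
Char 6 ('G'): step: R->1, L=0; G->plug->C->R->E->L->E->refl->B->L'->D->R'->E->plug->H
Char 7 ('B'): step: R->2, L=0; B->plug->B->R->D->L->B->refl->E->L'->E->R'->H->plug->E
Char 8 ('B'): step: R->3, L=0; B->plug->B->R->F->L->D->refl->G->L'->H->R'->D->plug->D
Char 9 ('H'): step: R->4, L=0; H->plug->E->R->D->L->B->refl->E->L'->E->R'->A->plug->A

A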